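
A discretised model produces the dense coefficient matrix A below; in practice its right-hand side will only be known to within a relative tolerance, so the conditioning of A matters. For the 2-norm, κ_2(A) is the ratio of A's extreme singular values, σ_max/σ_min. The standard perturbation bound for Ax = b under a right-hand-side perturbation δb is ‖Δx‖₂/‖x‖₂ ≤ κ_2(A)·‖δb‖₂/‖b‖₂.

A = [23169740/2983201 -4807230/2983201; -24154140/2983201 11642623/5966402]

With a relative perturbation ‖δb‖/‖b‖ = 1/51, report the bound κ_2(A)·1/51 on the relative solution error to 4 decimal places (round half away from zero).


1.2299

form AᵀA = [1332056279200/10582031161 -299632630410/10582031161; -299632630410/10582031161 271092165769/42328124644] with trace 3330944249/25180324 and determinant 27984100/6295081
λ_max, λ_min = (3330944249/25180324 ± √11083915210668599601/634048716744976)/2 = 529/4, 211600/6295081
κ = σ_max/σ_min = (23/2)/(460/2509) = 62.7250
perturbation bound = 62.7250·1/51 = 1.2299


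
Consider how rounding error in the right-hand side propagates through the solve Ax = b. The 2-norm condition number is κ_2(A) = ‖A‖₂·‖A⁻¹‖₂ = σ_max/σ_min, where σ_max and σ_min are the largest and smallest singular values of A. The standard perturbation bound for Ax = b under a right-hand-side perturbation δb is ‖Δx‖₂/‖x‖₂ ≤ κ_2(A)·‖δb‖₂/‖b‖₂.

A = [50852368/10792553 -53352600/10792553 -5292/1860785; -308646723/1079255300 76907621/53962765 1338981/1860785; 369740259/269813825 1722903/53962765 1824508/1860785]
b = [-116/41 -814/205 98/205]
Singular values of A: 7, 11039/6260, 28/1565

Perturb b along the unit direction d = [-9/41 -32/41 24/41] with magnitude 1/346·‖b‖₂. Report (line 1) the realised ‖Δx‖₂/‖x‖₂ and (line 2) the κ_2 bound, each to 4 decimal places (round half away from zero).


from the listed singular values, σ₁ = 7, σ_n = 28/1565
κ_2(A) = 7 / (28/1565) = 391.2500
κ_2(A)·‖δb‖/‖b‖ = 1.1308
solve Ax = b  →  x = [-112.4446 -106.6955 161.1144]
‖b‖ = 4.8990, ‖x‖ = 223.5745
δb = ε·‖b‖·d = [-0.0031 -0.0111 0.0083]; solving A·Δx = δb gives ‖Δx‖ = 0.7914
realised ‖Δx‖/‖x‖ = 0.0035
realised/bound (from unrounded values) ≈ 0.0031

0.0035
1.1308


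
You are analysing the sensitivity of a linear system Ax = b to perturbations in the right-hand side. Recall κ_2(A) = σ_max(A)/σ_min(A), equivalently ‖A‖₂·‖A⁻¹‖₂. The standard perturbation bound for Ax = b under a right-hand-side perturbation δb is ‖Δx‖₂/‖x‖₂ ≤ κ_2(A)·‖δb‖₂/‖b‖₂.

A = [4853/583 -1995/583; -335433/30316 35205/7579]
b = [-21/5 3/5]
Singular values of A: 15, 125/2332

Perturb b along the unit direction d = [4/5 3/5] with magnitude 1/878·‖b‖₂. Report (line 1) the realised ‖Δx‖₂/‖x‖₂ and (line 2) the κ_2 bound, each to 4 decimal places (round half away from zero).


0.0016
0.3187

largest singular value 15, smallest 125/2332
κ = σ_max/σ_min = 15/(125/2332) = 279.8400
perturbation bound = 279.8400·1/878 = 0.3187
solve Ax = b  →  x = [-21.7108 -51.5858]
2-norm of b is 4.2426; of x, 55.9684
δb = ε·‖b‖·d = [0.0039 0.0029]; solving A·Δx = δb gives ‖Δx‖ = 0.0901
realised ‖Δx‖/‖x‖ = 0.0016
realised/bound (from unrounded values) ≈ 0.0051


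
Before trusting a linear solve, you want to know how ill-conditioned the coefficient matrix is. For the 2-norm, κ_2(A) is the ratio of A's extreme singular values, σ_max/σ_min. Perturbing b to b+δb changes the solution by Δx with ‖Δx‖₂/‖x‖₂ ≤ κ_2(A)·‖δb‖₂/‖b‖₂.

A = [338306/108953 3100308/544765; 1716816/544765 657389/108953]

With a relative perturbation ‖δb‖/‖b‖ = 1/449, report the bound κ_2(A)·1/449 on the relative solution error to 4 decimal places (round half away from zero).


M = AᵀA = [6906933316/352876225 2589142392/70575245; 2589142392/70575245 24275763529/352876225]. tr(M)=21579721/244205, det(M)=19518724/30525625
solving λ² − 21579721/244205·λ + 19518724/30525625 = 0 gives λ = 2209/25, 8836/1221025
so κ_2 = √((2209/25) / (8836/1221025)) = 110.5000
worst-case relative error ≤ 110.5000 × 1/449 = 0.2461

0.2461


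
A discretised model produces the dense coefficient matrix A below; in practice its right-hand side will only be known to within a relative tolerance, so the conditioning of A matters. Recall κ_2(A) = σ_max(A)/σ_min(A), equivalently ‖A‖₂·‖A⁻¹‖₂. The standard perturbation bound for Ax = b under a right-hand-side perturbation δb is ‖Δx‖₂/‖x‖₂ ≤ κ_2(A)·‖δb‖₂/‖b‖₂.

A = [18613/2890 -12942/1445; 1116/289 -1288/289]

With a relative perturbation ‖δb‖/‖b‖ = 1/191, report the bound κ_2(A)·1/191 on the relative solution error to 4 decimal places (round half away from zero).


M = AᵀA = [1629721/28900 -541107/7225; -541107/7225 723076/7225]. tr(M)=180881/1156, det(M)=10000/289
eigenvalues of AᵀA: λ = (tr ± √(tr²−4·det))/2 = 625/4, 64/289
κ_2(A) = √(λ_max/λ_min) = √((625/4) / (64/289)) = 26.5625
perturbation bound = 26.5625·1/191 = 0.1391

0.1391


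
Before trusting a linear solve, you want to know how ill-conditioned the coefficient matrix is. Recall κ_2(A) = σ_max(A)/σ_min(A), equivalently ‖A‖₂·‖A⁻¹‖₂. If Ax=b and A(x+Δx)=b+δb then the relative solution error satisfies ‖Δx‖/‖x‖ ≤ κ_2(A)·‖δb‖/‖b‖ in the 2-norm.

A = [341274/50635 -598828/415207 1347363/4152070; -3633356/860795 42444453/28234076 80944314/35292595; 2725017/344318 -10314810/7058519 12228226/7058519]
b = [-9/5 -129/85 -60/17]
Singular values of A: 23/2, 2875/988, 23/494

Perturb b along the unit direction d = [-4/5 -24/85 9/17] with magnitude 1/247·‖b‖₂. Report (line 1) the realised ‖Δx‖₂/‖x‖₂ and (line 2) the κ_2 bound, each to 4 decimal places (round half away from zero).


σ_max = 23/2, σ_min = 23/494
κ_2(A) = (23/2) / (23/494) = 247.0000
bound on ‖Δx‖/‖x‖: κ·ε = 247.0000·1/247 = 1.0000
solve Ax = b  →  x = [-0.2545 -0.1704 -1.0184]
‖b‖₂ = 4.2426 and ‖x‖₂ = 1.0634
δb = ε·‖b‖·d = [-0.0137 -0.0048 0.0091]; solving A·Δx = δb gives ‖Δx‖ = 0.3689
relative error = 0.3469
tightness: 0.3469 against a bound of 1.0000 (unrounded ratio ≈ 0.3469)

0.3469
1.0000


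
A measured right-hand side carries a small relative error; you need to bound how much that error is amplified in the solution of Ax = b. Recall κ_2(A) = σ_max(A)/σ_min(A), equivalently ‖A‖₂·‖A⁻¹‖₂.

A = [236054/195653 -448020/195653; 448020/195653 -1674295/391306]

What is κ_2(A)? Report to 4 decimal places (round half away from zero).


M = AᵀA = [887347444/132457081 -1663722270/132457081; -1663722270/132457081 12478032625/529828324]. tr(M)=55458209/1833316, det(M)=3025/458329
eigenvalues of AᵀA: λ = (tr ± √(tr²−4·det))/2 = 121/4, 100/458329
κ = σ_max/σ_min = (11/2)/(10/677) = 372.3500

372.3500


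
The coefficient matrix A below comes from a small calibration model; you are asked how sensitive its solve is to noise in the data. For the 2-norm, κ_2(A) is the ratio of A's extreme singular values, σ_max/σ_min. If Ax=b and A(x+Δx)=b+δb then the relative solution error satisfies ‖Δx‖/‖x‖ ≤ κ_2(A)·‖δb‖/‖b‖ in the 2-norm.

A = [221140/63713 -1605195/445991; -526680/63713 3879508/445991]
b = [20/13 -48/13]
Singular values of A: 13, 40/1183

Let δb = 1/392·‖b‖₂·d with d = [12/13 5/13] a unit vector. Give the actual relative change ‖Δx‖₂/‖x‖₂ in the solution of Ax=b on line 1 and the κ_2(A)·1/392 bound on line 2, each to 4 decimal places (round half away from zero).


0.9808
0.9808

largest singular value 13, smallest 40/1183
κ_2(A) = 13 / (40/1183) = 384.4750
worst-case relative error ≤ 384.4750 × 1/392 = 0.9808
solve Ax = b  →  x = [0.2122 -0.2228]
2-norm of b is 4.0000; of x, 0.3077
re-solving with b+δb shifts x by Δx of norm 0.3018
dividing the unrounded norms, ‖Δx‖/‖x‖ = 0.9808
realised/bound = 1 exactly: the bound is attained for this b and d


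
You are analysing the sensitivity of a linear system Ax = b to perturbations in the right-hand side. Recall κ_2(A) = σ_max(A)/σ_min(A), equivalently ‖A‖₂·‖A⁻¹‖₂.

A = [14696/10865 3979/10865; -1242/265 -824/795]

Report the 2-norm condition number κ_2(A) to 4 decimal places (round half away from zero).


AᵀA = [112360900/4721929 25277000/4721929; 25277000/4721929 51354025/42497361]; tr = 632125/25281, det = 2500/25281
λ_max, λ_min = (632125/25281 ± √399329205625/639128961)/2 = 25, 100/25281
σ_max=√25=5, σ_min=√(100/25281)=(10/159) → κ = 79.5000

79.5000


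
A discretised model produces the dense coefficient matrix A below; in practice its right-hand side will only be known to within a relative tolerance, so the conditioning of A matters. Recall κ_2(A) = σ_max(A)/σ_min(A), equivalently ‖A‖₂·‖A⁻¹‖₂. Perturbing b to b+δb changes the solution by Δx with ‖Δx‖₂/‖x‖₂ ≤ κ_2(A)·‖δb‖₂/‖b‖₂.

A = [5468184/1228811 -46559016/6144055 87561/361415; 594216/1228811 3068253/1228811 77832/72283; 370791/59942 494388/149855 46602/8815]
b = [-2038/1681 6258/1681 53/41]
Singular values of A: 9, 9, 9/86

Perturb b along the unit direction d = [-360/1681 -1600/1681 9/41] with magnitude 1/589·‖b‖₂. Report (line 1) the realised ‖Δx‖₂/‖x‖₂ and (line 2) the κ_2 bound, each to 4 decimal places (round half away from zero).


0.0023
0.1460

σ_max = 9, σ_min = 9/86
condition number: 9 ÷ (9/86) = 86.0000
bound on ‖Δx‖/‖x‖: κ·ε = 86.0000·1/589 = 0.1460
solve Ax = b  →  x = [15.2288 8.3739 -22.8000]
‖b‖ = 4.1231, ‖x‖ = 28.6684
Δx = A⁻¹·δb where δb = 1/589·4.1231·d; ‖Δx‖ = 0.0669
relative error = 0.0023
tightness: 0.0023 against a bound of 0.1460 (unrounded ratio ≈ 0.0160)


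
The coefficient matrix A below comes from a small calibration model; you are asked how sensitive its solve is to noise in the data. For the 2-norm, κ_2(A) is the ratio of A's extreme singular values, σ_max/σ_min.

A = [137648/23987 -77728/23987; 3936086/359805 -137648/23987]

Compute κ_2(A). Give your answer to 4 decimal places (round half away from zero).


AᵀA = [68359313764/447957225 -2430037792/29863815; -2430037792/29863815 86465792/1990921]; tr = 303855076/1550025, det = 9834496/1550025
solving λ² − 303855076/1550025·λ + 9834496/1550025 = 0 gives λ = 196, 50176/1550025
σ_max=√196=14, σ_min=√(50176/1550025)=(224/1245) → κ = 77.8125

77.8125


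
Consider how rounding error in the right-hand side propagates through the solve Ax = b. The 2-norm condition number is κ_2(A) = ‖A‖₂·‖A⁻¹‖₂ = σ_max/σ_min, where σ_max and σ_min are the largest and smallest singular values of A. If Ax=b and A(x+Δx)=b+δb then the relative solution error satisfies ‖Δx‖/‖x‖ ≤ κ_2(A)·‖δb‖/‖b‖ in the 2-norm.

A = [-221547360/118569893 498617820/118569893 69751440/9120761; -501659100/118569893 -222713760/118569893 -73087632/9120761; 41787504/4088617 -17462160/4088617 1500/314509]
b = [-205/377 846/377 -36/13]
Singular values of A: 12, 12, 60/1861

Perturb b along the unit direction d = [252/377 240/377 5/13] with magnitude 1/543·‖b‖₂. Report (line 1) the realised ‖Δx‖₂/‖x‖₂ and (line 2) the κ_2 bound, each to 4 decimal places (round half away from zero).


0.6855
0.6855

σ_max = 12, σ_min = 60/1861
condition number: 12 ÷ (60/1861) = 372.2000
bound on ‖Δx‖/‖x‖: κ·ε = 372.2000·1/543 = 0.6855
solve Ax = b  →  x = [-0.2554 0.0370 -0.1538]
‖b‖ = 3.6056, ‖x‖ = 0.3005
Δx = A⁻¹·δb where δb = 1/543·3.6056·d; ‖Δx‖ = 0.2060
dividing the unrounded norms, ‖Δx‖/‖x‖ = 0.6855
tightness: 0.6855 against a bound of 0.6855; the bound is attained (ratio 1)


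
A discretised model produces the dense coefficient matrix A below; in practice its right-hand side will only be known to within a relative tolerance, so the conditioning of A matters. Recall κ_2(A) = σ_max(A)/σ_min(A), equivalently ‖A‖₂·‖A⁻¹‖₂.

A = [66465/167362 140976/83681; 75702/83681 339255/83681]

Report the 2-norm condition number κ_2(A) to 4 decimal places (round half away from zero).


M = AᵀA = [161779689/165739876 179687970/41434969; 179687970/41434969 798628329/41434969]. tr(M)=1996605/98596, det(M)=729/98596
solving λ² − 1996605/98596·λ + 729/98596 = 0 gives λ = 81/4, 9/24649
so κ_2 = √((81/4) / (9/24649)) = 235.5000

235.5000


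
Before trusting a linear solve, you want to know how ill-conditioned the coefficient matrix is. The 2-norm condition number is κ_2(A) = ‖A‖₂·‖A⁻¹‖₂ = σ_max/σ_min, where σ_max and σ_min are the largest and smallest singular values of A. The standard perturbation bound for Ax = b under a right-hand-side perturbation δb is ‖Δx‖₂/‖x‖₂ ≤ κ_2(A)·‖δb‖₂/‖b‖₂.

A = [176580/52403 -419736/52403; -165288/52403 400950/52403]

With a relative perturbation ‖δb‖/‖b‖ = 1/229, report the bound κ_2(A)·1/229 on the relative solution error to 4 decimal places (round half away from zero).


AᵀA = [69560784/3265249 -166931280/3265249; -166931280/3265249 400641156/3265249]; tr = 2782260/19321, det = 5184/19321
λ_max, λ_min = (2782260/19321 ± √7740570067344/373301041)/2 = 144, 36/19321
κ_2(A) = √(λ_max/λ_min) = √(144 / (36/19321)) = 278.0000
bound on ‖Δx‖/‖x‖: κ·ε = 278.0000·1/229 = 1.2140

1.2140


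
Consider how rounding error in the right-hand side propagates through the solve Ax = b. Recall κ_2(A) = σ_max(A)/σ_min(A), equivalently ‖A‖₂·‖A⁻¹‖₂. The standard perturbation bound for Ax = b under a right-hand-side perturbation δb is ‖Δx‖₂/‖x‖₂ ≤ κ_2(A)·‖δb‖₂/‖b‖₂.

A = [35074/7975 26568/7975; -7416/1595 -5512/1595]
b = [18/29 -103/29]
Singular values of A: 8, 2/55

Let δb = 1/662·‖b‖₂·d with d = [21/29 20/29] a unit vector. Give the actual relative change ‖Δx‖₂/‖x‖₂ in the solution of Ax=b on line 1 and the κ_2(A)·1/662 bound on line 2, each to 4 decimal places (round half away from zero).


0.0027
0.3323

from the listed singular values, σ₁ = 8, σ_n = 2/55
κ_2(A) = 8 / (2/55) = 220.0000
perturbation bound = 220.0000·1/662 = 0.3323
solve Ax = b  →  x = [33.3000 -43.7750]
‖b‖₂ = 3.6056 and ‖x‖₂ = 55.0013
δb = ε·‖b‖·d = [0.0039 0.0038]; solving A·Δx = δb gives ‖Δx‖ = 0.1498
dividing the unrounded norms, ‖Δx‖/‖x‖ = 0.0027
tightness: 0.0027 against a bound of 0.3323 (unrounded ratio ≈ 0.0082)


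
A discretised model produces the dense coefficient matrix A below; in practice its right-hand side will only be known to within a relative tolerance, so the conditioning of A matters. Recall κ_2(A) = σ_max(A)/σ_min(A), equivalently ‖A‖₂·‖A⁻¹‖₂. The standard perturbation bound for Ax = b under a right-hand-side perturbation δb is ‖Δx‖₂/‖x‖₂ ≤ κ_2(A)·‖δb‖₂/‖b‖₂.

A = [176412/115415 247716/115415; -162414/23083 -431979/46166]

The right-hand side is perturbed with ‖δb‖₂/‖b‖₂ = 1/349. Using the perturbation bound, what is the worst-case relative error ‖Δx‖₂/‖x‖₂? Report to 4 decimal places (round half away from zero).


0.5162

form AᵀA = [410814324/7924225 547705557/7924225; 547705557/7924225 2921236929/31696900] with trace 182579769/1267876 and determinant 202500/316969
eigenvalues of AᵀA: λ = (tr ± √(tr²−4·det))/2 = 144, 5625/1267876
σ_max=√144=12, σ_min=√(5625/1267876)=(75/1126) → κ = 180.1600
worst-case relative error ≤ 180.1600 × 1/349 = 0.5162


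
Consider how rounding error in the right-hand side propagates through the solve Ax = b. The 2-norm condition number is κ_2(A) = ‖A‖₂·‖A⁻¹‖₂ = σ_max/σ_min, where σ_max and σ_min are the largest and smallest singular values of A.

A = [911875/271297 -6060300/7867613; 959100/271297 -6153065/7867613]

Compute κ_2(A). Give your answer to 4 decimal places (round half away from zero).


M = AᵀA = [42716800625/1795172249 -9611136000/1795172249; -9611136000/1795172249 2163146225/1795172249]. tr(M)=1094632850/43784689, det(M)=390625/43784689
λ_max, λ_min = (1094632850/43784689 ± √1198152662722560000/1917098990826721)/2 = 25, 15625/43784689
σ_max=√25=5, σ_min=√(15625/43784689)=(125/6617) → κ = 264.6800

264.6800


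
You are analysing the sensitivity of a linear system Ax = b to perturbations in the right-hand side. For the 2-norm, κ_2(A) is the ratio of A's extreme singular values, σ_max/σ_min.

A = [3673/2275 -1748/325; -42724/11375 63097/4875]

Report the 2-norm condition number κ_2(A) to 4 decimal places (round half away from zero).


306.6000

form AᵀA = [12796529/765625 -18800512/328125; -18800512/328125 27625561/140625] with trace 2350114/11025 and determinant 5329/11025
eigenvalues of AᵀA: λ = (tr ± √(tr²−4·det))/2 = 5329/25, 1/441
κ = σ_max/σ_min = (73/5)/(1/21) = 306.6000


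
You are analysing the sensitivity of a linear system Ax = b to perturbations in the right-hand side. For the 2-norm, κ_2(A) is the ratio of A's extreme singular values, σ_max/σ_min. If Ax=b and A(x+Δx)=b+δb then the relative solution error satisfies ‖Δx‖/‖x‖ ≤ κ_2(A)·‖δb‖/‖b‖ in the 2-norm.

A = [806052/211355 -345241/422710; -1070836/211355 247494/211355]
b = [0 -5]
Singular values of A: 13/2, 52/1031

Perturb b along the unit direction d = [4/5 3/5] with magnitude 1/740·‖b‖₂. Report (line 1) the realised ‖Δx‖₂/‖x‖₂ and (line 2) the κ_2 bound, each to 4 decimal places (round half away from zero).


σ_max = 13/2, σ_min = 52/1031
κ = σ_max/σ_min = (13/2)/(52/1031) = 128.8750
κ_2(A)·‖δb‖/‖b‖ = 0.1742
solve Ax = b  →  x = [-12.4564 -58.1651]
‖b‖ = 5.0000, ‖x‖ = 59.4840
re-solving with b+δb shifts x by Δx of norm 0.1340
realised ‖Δx‖/‖x‖ = 0.0023
tightness: 0.0023 against a bound of 0.1742 (unrounded ratio ≈ 0.0129)

0.0023
0.1742


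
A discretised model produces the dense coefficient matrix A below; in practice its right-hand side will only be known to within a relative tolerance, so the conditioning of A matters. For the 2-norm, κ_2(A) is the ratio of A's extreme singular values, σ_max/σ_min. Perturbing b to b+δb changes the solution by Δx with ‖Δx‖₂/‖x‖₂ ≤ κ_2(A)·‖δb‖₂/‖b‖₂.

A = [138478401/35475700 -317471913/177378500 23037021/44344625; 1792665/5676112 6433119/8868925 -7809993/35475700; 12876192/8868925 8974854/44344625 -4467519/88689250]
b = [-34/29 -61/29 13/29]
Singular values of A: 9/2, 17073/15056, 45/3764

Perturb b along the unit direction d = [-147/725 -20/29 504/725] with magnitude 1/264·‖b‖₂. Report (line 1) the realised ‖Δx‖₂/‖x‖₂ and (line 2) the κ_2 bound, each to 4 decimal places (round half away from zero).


0.0046
1.4258

from the listed singular values, σ₁ = 9/2, σ_n = 45/3764
κ = σ_max/σ_min = (9/2)/(45/3764) = 376.4000
worst-case relative error ≤ 376.4000 × 1/264 = 1.4258
solve Ax = b  →  x = [-0.5443 46.1415 160.8013]
‖b‖ = 2.4495, ‖x‖ = 167.2914
re-solving with b+δb shifts x by Δx of norm 0.7761
dividing the unrounded norms, ‖Δx‖/‖x‖ = 0.0046
so the bound overstates the realised error by a factor of ≈ 307.3339 (computed from the unrounded values)


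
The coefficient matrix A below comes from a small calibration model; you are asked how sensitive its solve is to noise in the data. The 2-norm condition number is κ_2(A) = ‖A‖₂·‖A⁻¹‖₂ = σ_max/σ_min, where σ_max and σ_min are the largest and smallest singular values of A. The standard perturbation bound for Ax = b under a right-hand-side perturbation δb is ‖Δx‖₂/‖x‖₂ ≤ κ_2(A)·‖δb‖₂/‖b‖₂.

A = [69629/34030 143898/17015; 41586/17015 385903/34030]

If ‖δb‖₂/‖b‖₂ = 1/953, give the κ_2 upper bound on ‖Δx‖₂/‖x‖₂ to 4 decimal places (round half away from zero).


form AᵀA = [11478809/1129796 12715920/282449; 12715920/282449 226095281/1129796] with trace 2897245/13778 and determinant 707281/110224
eigenvalues of AᵀA: λ = (tr ± √(tr²−4·det))/2 = 841/4, 841/27556
κ = σ_max/σ_min = (29/2)/(29/166) = 83.0000
κ_2(A)·‖δb‖/‖b‖ = 0.0871

0.0871


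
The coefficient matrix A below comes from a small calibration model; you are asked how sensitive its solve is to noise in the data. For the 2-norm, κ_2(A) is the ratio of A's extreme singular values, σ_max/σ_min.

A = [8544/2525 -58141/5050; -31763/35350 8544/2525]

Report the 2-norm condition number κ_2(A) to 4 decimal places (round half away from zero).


form AᵀA = [24507001/1999396 -2998944/71407; -2998944/71407 5875801/40804] with trace 156210625/999698 and determinant 9765625/7997584
eigenvalues of AᵀA: λ = (tr ± √(tr²−4·det))/2 = 625/4, 15625/1999396
κ = σ_max/σ_min = (25/2)/(125/1414) = 141.4000

141.4000


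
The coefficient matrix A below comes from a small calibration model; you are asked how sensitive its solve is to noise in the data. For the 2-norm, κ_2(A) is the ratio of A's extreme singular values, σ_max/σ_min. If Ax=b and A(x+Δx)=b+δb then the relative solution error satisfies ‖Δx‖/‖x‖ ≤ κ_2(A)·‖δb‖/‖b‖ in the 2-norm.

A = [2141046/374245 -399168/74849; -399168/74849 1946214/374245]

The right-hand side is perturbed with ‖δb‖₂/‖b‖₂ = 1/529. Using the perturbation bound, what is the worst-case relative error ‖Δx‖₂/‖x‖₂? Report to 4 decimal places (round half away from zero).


M = AᵀA = [10187223876/166539025 -387991296/6661561; -387991296/6661561 9240340356/166539025]. tr(M)=23100552/198025, det(M)=8503056/4950625
eigenvalues of AᵀA: λ = (tr ± √(tr²−4·det))/2 = 2916/25, 2916/198025
κ_2(A) = √(λ_max/λ_min) = √((2916/25) / (2916/198025)) = 89.0000
bound on ‖Δx‖/‖x‖: κ·ε = 89.0000·1/529 = 0.1682

0.1682


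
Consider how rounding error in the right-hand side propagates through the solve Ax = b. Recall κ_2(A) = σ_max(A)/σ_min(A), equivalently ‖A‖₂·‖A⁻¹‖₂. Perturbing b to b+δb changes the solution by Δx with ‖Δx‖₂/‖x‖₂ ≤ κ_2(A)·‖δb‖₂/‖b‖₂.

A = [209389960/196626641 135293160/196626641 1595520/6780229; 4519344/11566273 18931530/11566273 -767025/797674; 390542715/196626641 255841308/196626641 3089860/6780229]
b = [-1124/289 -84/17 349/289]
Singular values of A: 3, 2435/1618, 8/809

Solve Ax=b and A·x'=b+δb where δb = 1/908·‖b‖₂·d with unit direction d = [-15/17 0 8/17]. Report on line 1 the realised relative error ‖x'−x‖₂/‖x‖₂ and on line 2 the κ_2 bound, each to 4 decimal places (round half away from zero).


largest singular value 3, smallest 8/809
condition number: 3 ÷ (8/809) = 303.3750
worst-case relative error ≤ 303.3750 × 1/908 = 0.3341
solve Ax = b  →  x = [-201.4695 210.0930 280.8902]
2-norm of b is 6.4031; of x, 404.5100
re-solving with b+δb shifts x by Δx of norm 0.7131
relative error = 0.0018
tightness: 0.0018 against a bound of 0.3341 (unrounded ratio ≈ 0.0053)

0.0018
0.3341


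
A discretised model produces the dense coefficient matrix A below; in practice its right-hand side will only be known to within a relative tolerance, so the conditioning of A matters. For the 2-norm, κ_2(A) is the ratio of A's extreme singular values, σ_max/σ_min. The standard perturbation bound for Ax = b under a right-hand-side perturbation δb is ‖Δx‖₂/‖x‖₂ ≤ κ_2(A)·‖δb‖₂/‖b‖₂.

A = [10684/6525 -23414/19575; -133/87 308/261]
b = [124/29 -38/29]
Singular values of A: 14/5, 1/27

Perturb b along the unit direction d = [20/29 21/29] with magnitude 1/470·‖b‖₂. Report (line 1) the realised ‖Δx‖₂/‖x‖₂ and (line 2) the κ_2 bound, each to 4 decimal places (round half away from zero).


0.0048
0.1609

largest singular value 14/5, smallest 1/27
κ_2(A) = (14/5) / (1/27) = 75.6000
perturbation bound = 75.6000·1/470 = 0.1609
solve Ax = b  →  x = [33.5429 42.3429]
‖b‖ = 4.4721, ‖x‖ = 54.0189
δb = ε·‖b‖·d = [0.0066 0.0069]; solving A·Δx = δb gives ‖Δx‖ = 0.2569
relative error = 0.0048
realised/bound (from unrounded values) ≈ 0.0296


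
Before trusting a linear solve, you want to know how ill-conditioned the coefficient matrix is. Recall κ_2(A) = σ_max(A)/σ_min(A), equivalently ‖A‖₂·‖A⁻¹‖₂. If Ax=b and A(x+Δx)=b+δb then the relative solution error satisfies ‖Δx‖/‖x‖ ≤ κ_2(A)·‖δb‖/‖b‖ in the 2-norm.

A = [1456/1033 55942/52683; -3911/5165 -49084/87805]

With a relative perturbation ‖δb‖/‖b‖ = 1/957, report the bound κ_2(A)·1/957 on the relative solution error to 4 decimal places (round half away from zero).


0.2591

AᵀA = [68294321/26677225 153658316/80031675; 153658316/80031675 345746836/240095025]; tr = 38415829/9603801, det = 2500/9603801
solving λ² − 38415829/9603801·λ + 2500/9603801 = 0 gives λ = 4, 625/9603801
κ = σ_max/σ_min = 2/(25/3099) = 247.9200
perturbation bound = 247.9200·1/957 = 0.2591


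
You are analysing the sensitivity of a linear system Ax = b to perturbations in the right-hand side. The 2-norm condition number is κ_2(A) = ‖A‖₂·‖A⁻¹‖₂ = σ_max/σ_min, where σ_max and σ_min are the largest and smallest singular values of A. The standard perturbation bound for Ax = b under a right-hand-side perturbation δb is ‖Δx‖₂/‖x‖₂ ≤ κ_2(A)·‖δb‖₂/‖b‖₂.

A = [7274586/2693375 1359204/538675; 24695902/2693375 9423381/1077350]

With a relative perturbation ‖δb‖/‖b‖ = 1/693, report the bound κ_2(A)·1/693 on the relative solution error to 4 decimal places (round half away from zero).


M = AᵀA = [1060491483304/11606830225 201995349171/2321366045; 201995349171/2321366045 153903762441/1857092836]. tr(M)=9618977401/55204900, det(M)=131769/552049
eigenvalues of AᵀA: λ = (tr ± √(tr²−4·det))/2 = 4356/25, 3025/2208196
σ_max=√(4356/25)=(66/5), σ_min=√(3025/2208196)=(55/1486) → κ = 356.6400
κ_2(A)·‖δb‖/‖b‖ = 0.5146

0.5146


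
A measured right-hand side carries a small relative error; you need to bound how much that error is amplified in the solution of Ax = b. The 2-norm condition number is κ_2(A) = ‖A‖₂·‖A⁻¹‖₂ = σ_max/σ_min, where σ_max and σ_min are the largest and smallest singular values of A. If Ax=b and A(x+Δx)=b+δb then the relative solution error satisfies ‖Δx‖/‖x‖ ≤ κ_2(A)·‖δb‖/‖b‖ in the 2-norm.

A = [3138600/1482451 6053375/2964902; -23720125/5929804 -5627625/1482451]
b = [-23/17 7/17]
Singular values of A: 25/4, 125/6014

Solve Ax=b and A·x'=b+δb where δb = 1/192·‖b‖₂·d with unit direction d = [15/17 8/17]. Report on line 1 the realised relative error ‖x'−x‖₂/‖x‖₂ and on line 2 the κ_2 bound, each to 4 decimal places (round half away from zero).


σ_max = 25/4, σ_min = 125/6014
condition number: (25/4) ÷ (125/6014) = 300.7000
worst-case relative error ≤ 300.7000 × 1/192 = 1.5661
solve Ax = b  →  x = [33.0648 -34.9501]
‖b‖ = 1.4142, ‖x‖ = 48.1123
δb = ε·‖b‖·d = [0.0065 0.0035]; solving A·Δx = δb gives ‖Δx‖ = 0.3544
realised ‖Δx‖/‖x‖ = 0.0074
tightness: 0.0074 against a bound of 1.5661 (unrounded ratio ≈ 0.0047)

0.0074
1.5661


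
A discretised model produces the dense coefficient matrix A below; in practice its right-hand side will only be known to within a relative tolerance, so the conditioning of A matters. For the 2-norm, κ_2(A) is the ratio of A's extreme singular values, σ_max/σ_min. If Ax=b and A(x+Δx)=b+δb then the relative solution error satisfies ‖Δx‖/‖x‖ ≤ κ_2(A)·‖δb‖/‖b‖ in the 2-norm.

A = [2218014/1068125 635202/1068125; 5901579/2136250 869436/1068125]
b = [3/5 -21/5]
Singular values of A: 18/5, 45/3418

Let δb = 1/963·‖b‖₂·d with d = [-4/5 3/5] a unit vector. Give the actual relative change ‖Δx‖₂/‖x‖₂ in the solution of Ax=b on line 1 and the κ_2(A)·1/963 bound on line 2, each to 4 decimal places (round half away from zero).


0.0015
0.2839

from the listed singular values, σ₁ = 18/5, σ_n = 45/3418
κ = σ_max/σ_min = (18/5)/(45/3418) = 273.4400
worst-case relative error ≤ 273.4400 × 1/963 = 0.2839
solve Ax = b  →  x = [63.0027 -218.9853]
‖b‖ = 4.2426, ‖x‖ = 227.8682
δb = ε·‖b‖·d = [-0.0035 0.0026]; solving A·Δx = δb gives ‖Δx‖ = 0.3346
relative error = 0.0015
realised/bound (from unrounded values) ≈ 0.0052


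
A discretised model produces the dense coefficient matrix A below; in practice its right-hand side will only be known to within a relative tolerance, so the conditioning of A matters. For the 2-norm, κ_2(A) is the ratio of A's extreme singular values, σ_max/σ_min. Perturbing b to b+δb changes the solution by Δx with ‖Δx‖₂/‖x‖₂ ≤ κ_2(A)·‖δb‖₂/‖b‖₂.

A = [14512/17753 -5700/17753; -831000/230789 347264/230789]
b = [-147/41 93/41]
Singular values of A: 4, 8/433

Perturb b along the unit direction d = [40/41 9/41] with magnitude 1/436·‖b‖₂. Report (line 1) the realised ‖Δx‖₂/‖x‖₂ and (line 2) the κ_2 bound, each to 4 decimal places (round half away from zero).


0.0032
0.4966

from the listed singular values, σ₁ = 4, σ_n = 8/433
condition number: 4 ÷ (8/433) = 216.5000
κ_2(A)·‖δb‖/‖b‖ = 0.4966
solve Ax = b  →  x = [-63.1442 -149.5962]
2-norm of b is 4.2426; of x, 162.3767
δb = ε·‖b‖·d = [0.0095 0.0021]; solving A·Δx = δb gives ‖Δx‖ = 0.5267
dividing the unrounded norms, ‖Δx‖/‖x‖ = 0.0032
tightness: 0.0032 against a bound of 0.4966 (unrounded ratio ≈ 0.0065)


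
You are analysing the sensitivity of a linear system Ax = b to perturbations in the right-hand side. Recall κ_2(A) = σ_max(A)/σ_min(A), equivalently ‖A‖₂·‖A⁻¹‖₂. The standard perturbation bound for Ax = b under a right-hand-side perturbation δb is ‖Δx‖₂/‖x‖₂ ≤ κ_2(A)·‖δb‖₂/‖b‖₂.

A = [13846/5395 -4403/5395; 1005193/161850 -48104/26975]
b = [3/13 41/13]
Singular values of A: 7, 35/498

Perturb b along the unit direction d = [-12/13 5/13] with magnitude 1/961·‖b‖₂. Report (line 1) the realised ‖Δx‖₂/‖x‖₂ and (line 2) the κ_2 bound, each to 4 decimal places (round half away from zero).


0.0033
0.1036

from the listed singular values, σ₁ = 7, σ_n = 35/498
κ = σ_max/σ_min = 7/(35/498) = 99.6000
worst-case relative error ≤ 99.6000 × 1/961 = 0.1036
solve Ax = b  →  x = [4.3954 13.5394]
‖b‖ = 3.1623, ‖x‖ = 14.2350
with δb = [-0.0030 0.0013], A·Δx = δb → ‖Δx‖ = 0.0468
realised ‖Δx‖/‖x‖ = 0.0033
tightness: 0.0033 against a bound of 0.1036 (unrounded ratio ≈ 0.0317)


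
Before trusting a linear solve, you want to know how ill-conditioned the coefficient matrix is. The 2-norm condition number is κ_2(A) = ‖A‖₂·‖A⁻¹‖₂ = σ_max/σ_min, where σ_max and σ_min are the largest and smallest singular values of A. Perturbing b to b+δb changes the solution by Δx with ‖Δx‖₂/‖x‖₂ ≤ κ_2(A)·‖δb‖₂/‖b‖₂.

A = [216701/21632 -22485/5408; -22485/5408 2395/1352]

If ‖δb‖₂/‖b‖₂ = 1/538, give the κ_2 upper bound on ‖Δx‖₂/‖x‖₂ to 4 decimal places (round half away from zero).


AᵀA = [325730929/2768896 -33929865/692224; -33929865/692224 3534625/173056]; tr = 2262041/16384, det = 55225/262144
λ_max, λ_min = (2262041/16384 ± √5116603284081/268435456)/2 = 2209/16, 25/16384
σ_max=√(2209/16)=(47/4), σ_min=√(25/16384)=(5/128) → κ = 300.8000
bound on ‖Δx‖/‖x‖: κ·ε = 300.8000·1/538 = 0.5591

0.5591


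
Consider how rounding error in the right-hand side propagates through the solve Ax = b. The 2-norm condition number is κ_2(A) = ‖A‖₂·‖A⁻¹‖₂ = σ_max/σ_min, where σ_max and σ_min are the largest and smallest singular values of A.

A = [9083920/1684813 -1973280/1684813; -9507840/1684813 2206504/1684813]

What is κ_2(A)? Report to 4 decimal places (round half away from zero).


141.7000

form AᵀA = [205608352000/3375261409 -46259458560/3375261409; -46259458560/3375261409 10419136576/3375261409] with trace 128511296/2007889 and determinant 409600/2007889
char-poly roots: 64 and 6400/2007889
κ_2(A) = √(λ_max/λ_min) = √(64 / (6400/2007889)) = 141.7000


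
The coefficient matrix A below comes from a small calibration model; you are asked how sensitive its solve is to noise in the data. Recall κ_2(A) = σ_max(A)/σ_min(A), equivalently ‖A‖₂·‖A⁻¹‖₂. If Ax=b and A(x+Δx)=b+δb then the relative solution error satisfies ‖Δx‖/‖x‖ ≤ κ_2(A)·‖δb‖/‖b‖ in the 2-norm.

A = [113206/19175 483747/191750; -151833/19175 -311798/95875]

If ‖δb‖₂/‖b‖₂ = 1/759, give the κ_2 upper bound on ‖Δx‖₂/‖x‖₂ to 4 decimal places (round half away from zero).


0.1943

form AᵀA = [1434754333/14707225 2988910287/73536125; 2988910287/73536125 24915325249/1470722500] with trace 996395021/8702500 and determinant 131079601/217562500
char-poly roots: 11449/100 and 11449/2175625
so κ_2 = √((11449/100) / (11449/2175625)) = 147.5000
worst-case relative error ≤ 147.5000 × 1/759 = 0.1943


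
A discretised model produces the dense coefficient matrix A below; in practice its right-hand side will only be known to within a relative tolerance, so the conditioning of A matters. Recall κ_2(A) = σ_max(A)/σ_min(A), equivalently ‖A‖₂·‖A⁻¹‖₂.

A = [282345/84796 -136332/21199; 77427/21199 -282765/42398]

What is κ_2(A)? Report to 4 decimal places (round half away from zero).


M = AᵀA = [12284937/502928 -2877525/62866; -2877525/62866 10792593/125732]. tr(M)=3262077/29584, det(M)=194481/118336
λ_max, λ_min = (3262077/29584 ± √10635392828025/875213056)/2 = 441/4, 441/29584
so κ_2 = √((441/4) / (441/29584)) = 86.0000

86.0000


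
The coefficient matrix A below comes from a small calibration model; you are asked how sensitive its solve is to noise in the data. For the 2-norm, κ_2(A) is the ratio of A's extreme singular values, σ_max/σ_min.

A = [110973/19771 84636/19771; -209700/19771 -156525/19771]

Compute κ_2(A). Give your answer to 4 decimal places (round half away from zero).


232.6000

AᵀA = [194771961/1352569 146074752/1352569; 146074752/1352569 109561689/1352569]; tr = 304333650/1352569, det = 1265625/1352569
λ_max, λ_min = (304333650/1352569 ± √92612123141760000/1829442899761)/2 = 225, 5625/1352569
so κ_2 = √(225 / (5625/1352569)) = 232.6000


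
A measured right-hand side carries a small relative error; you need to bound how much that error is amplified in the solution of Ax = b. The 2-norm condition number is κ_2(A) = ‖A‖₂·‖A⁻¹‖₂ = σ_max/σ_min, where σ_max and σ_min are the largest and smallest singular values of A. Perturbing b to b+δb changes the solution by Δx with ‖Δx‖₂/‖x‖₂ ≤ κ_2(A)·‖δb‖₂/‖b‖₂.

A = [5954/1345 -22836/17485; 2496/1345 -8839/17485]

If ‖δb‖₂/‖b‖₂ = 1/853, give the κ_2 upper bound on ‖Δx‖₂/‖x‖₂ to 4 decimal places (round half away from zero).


0.1577

M = AᵀA = [41680132/1809025 -12155976/1809025; -12155976/1809025 3547993/1809025]. tr(M)=1809125/72361, det(M)=2500/72361
λ_max, λ_min = (1809125/72361 ± √3272209655625/5236114321)/2 = 25, 100/72361
κ = σ_max/σ_min = 5/(10/269) = 134.5000
worst-case relative error ≤ 134.5000 × 1/853 = 0.1577


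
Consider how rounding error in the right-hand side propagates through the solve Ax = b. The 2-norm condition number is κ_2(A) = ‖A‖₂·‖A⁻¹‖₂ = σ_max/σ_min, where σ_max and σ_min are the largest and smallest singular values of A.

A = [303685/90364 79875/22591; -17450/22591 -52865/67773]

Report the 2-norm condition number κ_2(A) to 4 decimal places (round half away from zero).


M = AᵀA = [57761225/4857616 45485125/3643212; 45485125/3643212 35820850/2732409]. tr(M)=1299625/51984, det(M)=625/51984
λ_max, λ_min = (1299625/51984 ± √1688895180625/2702336256)/2 = 25, 25/51984
κ = σ_max/σ_min = 5/(5/228) = 228.0000

228.0000


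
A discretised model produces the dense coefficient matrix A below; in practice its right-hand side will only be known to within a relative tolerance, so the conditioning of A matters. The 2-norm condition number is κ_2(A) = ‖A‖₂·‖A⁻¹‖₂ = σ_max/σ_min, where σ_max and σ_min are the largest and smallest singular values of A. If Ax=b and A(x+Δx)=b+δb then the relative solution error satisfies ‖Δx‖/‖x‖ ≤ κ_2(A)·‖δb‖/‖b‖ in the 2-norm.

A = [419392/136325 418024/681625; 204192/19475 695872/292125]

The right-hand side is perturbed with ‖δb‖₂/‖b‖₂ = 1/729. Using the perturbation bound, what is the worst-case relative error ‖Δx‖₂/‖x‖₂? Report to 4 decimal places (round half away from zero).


0.1916

form AᵀA = [3550262272/29735209 3993829888/148676045; 3993829888/148676045 40480561216/6690422025] with trace 499279936/3980025 and determinant 65536/81225
eigenvalues of AᵀA: λ = (tr ± √(tr²−4·det))/2 = 3136/25, 1024/159201
κ = σ_max/σ_min = (56/5)/(32/399) = 139.6500
bound on ‖Δx‖/‖x‖: κ·ε = 139.6500·1/729 = 0.1916


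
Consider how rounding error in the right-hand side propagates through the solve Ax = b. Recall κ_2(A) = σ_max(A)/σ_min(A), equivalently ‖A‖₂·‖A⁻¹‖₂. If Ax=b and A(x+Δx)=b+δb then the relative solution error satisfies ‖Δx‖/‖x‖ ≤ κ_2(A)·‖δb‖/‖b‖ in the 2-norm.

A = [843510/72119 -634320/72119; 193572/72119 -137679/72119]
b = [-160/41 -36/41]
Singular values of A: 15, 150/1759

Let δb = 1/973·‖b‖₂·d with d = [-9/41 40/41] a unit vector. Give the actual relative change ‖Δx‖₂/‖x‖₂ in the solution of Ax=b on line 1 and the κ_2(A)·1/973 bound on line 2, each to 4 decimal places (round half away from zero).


largest singular value 15, smallest 150/1759
condition number: 15 ÷ (150/1759) = 175.9000
κ_2(A)·‖δb‖/‖b‖ = 0.1808
solve Ax = b  →  x = [-0.2133 0.1600]
2-norm of b is 4.0000; of x, 0.2667
with δb = [-0.0009 0.0040], A·Δx = δb → ‖Δx‖ = 0.0482
relative error = 0.1808
tightness: 0.1808 against a bound of 0.1808; the bound is attained (ratio 1)

0.1808
0.1808


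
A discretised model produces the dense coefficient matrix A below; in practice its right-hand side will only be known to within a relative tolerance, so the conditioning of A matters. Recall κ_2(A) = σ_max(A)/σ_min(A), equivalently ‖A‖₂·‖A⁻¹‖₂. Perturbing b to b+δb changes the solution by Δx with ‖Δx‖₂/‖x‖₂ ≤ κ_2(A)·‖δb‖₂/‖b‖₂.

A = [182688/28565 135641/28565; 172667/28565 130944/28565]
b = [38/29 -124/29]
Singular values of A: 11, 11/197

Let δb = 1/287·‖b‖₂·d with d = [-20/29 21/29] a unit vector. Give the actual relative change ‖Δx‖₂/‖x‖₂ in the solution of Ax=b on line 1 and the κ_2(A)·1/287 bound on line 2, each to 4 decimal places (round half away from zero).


0.0039
0.6864

largest singular value 11, smallest 11/197
κ_2(A) = 11 / (11/197) = 197.0000
bound on ‖Δx‖/‖x‖: κ·ε = 197.0000·1/287 = 0.6864
solve Ax = b  →  x = [42.8364 -57.4182]
2-norm of b is 4.4721; of x, 71.6366
Δx = A⁻¹·δb where δb = 1/287·4.4721·d; ‖Δx‖ = 0.2791
dividing the unrounded norms, ‖Δx‖/‖x‖ = 0.0039
so the bound overstates the realised error by a factor of ≈ 176.2027 (computed from the unrounded values)


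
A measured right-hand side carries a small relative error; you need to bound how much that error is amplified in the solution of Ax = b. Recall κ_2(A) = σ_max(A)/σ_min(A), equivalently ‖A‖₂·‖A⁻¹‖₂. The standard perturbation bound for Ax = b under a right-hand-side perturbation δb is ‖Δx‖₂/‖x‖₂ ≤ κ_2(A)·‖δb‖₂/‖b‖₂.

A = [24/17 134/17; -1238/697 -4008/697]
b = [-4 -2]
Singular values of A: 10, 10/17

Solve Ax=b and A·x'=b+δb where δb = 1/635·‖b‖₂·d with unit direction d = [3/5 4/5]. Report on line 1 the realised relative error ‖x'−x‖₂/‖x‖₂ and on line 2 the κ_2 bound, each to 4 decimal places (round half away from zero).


from the listed singular values, σ₁ = 10, σ_n = 10/17
κ_2(A) = 10 / (10/17) = 17.0000
bound on ‖Δx‖/‖x‖: κ·ε = 17.0000·1/635 = 0.0268
solve Ax = b  →  x = [6.5902 -1.6878]
‖b‖₂ = 4.4721 and ‖x‖₂ = 6.8029
re-solving with b+δb shifts x by Δx of norm 0.0120
realised ‖Δx‖/‖x‖ = 0.0018
so the bound overstates the realised error by a factor of ≈ 15.2118 (computed from the unrounded values)

0.0018
0.0268
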